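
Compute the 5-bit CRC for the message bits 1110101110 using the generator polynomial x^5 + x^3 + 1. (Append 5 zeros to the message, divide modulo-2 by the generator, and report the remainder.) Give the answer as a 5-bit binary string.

11110

Append 5 zeros: 111010111000000. Divide by 101001 (XOR where the leading bit is 1):
  pos 0: 111010 XOR 101001 = 010011
  pos 1: 100111 XOR 101001 = 001110
  pos 3: 111011 XOR 101001 = 010010
  pos 4: 100100 XOR 101001 = 001101
  pos 6: 110100 XOR 101001 = 011101
  pos 7: 111010 XOR 101001 = 010011
  pos 8: 100110 XOR 101001 = 001111
Remainder (last 5 bits) = 11110. This is the CRC / FCS.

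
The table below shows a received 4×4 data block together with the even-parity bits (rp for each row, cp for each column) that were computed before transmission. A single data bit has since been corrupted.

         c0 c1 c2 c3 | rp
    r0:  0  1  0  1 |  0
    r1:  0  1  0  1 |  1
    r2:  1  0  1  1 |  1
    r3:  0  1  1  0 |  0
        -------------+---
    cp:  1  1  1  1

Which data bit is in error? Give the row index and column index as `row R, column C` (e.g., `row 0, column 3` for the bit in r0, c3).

Recompute each row's even parity and compare to rp:
  r0: data parity 0, sent rp 0 → ok
  r1: data parity 0, sent rp 1 → mismatch
  r2: data parity 1, sent rp 1 → ok
  r3: data parity 0, sent rp 0 → ok
Recompute each column's even parity and compare to cp:
  c0: data parity 1, sent cp 1 → ok
  c1: data parity 1, sent cp 1 → ok
  c2: data parity 0, sent cp 1 → mismatch
  c3: data parity 1, sent cp 1 → ok
Exactly one row (r1) and one column (c2) fail → the flipped bit is at their intersection.

row 1, column 2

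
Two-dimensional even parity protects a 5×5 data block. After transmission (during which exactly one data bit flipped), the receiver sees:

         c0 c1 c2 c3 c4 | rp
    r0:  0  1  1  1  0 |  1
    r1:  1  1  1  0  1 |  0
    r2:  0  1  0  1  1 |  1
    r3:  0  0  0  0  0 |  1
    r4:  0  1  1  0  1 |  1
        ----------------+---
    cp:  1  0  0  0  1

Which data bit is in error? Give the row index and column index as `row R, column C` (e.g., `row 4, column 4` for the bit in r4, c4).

row 3, column 2

Recompute each row's even parity and compare to rp:
  r0: data parity 1, sent rp 1 → ok
  r1: data parity 0, sent rp 0 → ok
  r2: data parity 1, sent rp 1 → ok
  r3: data parity 0, sent rp 1 → mismatch
  r4: data parity 1, sent rp 1 → ok
Recompute each column's even parity and compare to cp:
  c0: data parity 1, sent cp 1 → ok
  c1: data parity 0, sent cp 0 → ok
  c2: data parity 1, sent cp 0 → mismatch
  c3: data parity 0, sent cp 0 → ok
  c4: data parity 1, sent cp 1 → ok
Exactly one row (r3) and one column (c2) fail → the flipped bit is at their intersection.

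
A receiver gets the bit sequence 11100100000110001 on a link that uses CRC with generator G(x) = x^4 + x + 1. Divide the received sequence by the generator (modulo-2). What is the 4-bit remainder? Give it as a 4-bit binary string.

0000

Modulo-2 division of 11100100000110001 by 10011:
  pos 0: 11100 XOR 10011 = 01111
  pos 1: 11111 XOR 10011 = 01100
  pos 2: 11000 XOR 10011 = 01011
  pos 3: 10110 XOR 10011 = 00101
  pos 5: 10100 XOR 10011 = 00111
  pos 7: 11101 XOR 10011 = 01110
  pos 8: 11101 XOR 10011 = 01110
  pos 9: 11100 XOR 10011 = 01111
  pos 10: 11110 XOR 10011 = 01101
  pos 11: 11010 XOR 10011 = 01001
  pos 12: 10011 XOR 10011 = 00000
Remainder = 0000 (zero — the frame passes the CRC check).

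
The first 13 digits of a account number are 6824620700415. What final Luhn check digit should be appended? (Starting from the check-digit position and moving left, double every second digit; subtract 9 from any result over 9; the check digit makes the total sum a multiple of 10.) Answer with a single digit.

9

Partial digits right→left: 5 1 4 0 0 7 0 2 6 4 2 8 6
Double every second digit counting from the check-digit position (so the 1st, 3rd, 5th, ... of the partial from the right).
  doubled (with −9 where >9): 1 8 0 0 3 4 3 → sum 19
  kept as-is: 1 0 7 2 4 8 → sum 22
Total = 19 + 22 = 41.
Check digit = (10 − (41 mod 10)) mod 10 = 9.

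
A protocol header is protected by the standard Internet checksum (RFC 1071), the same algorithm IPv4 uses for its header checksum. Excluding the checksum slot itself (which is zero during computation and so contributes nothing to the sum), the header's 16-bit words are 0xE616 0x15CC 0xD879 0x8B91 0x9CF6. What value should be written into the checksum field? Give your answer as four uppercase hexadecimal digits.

031B

One's-complement addition (fold any carry out of bit 15 back into bit 0):
  0xE616 + 0x15CC = 0x0FBE2
  0xFBE2 + 0xD879 = 0x1D45B → wrap carry → 0xD45C
  0xD45C + 0x8B91 = 0x15FED → wrap carry → 0x5FEE
  0x5FEE + 0x9CF6 = 0x0FCE4
One's-complement sum = 0xFCE4.
Checksum = ~0xFCE4 & 0xFFFF = 0x031B.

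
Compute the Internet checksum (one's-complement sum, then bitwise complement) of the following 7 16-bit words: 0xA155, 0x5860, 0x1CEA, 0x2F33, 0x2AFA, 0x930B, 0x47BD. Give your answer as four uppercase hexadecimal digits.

B469

One's-complement addition (fold any carry out of bit 15 back into bit 0):
  0xA155 + 0x5860 = 0x0F9B5
  0xF9B5 + 0x1CEA = 0x1169F → wrap carry → 0x16A0
  0x16A0 + 0x2F33 = 0x045D3
  0x45D3 + 0x2AFA = 0x070CD
  0x70CD + 0x930B = 0x103D8 → wrap carry → 0x03D9
  0x03D9 + 0x47BD = 0x04B96
One's-complement sum = 0x4B96.
Checksum = ~0x4B96 & 0xFFFF = 0xB469.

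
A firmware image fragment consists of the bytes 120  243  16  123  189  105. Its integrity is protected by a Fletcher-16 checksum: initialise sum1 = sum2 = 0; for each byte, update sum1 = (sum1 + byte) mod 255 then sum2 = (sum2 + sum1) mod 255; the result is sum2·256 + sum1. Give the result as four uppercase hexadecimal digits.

2E1F

Running sums (mod 255):
  after byte 0 (120): sum1=120, sum2=120
  after byte 1 (243): sum1=108, sum2=228
  after byte 2 (16): sum1=124, sum2=97
  after byte 3 (123): sum1=247, sum2=89
  after byte 4 (189): sum1=181, sum2=15
  after byte 5 (105): sum1=31, sum2=46
Checksum = sum2·256 + sum1 = 46·256 + 31 = 11807 = 0x2E1F.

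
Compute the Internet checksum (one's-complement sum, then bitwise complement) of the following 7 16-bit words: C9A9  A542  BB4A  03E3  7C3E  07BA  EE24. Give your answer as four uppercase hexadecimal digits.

One's-complement addition (fold any carry out of bit 15 back into bit 0):
  0xC9A9 + 0xA542 = 0x16EEB → wrap carry → 0x6EEC
  0x6EEC + 0xBB4A = 0x12A36 → wrap carry → 0x2A37
  0x2A37 + 0x03E3 = 0x02E1A
  0x2E1A + 0x7C3E = 0x0AA58
  0xAA58 + 0x07BA = 0x0B212
  0xB212 + 0xEE24 = 0x1A036 → wrap carry → 0xA037
One's-complement sum = 0xA037.
Checksum = ~0xA037 & 0xFFFF = 0x5FC8.

5FC8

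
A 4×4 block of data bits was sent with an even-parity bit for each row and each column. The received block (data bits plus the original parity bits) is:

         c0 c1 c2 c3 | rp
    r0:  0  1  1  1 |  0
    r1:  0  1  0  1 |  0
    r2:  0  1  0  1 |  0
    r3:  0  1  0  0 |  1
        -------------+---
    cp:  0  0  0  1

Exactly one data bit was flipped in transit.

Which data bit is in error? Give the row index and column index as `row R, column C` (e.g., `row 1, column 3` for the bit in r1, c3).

row 0, column 2

Recompute each row's even parity and compare to rp:
  r0: data parity 1, sent rp 0 → mismatch
  r1: data parity 0, sent rp 0 → ok
  r2: data parity 0, sent rp 0 → ok
  r3: data parity 1, sent rp 1 → ok
Recompute each column's even parity and compare to cp:
  c0: data parity 0, sent cp 0 → ok
  c1: data parity 0, sent cp 0 → ok
  c2: data parity 1, sent cp 0 → mismatch
  c3: data parity 1, sent cp 1 → ok
Exactly one row (r0) and one column (c2) fail → the flipped bit is at their intersection.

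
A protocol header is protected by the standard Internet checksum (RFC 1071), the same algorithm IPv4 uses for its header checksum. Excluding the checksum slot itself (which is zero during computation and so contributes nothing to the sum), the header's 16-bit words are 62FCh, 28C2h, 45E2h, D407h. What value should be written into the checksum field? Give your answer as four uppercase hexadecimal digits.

One's-complement addition (fold any carry out of bit 15 back into bit 0):
  0x62FC + 0x28C2 = 0x08BBE
  0x8BBE + 0x45E2 = 0x0D1A0
  0xD1A0 + 0xD407 = 0x1A5A7 → wrap carry → 0xA5A8
One's-complement sum = 0xA5A8.
Checksum = ~0xA5A8 & 0xFFFF = 0x5A57.

5A57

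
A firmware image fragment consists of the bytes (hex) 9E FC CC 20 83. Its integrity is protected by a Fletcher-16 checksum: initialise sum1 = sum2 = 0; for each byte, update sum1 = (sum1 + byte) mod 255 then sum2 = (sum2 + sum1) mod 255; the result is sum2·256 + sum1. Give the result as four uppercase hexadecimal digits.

Running sums (mod 255):
  after byte 0 (9E): sum1=158, sum2=158
  after byte 1 (FC): sum1=155, sum2=58
  after byte 2 (CC): sum1=104, sum2=162
  after byte 3 (20): sum1=136, sum2=43
  after byte 4 (83): sum1=12, sum2=55
Checksum = sum2·256 + sum1 = 55·256 + 12 = 14092 = 0x370C.

370C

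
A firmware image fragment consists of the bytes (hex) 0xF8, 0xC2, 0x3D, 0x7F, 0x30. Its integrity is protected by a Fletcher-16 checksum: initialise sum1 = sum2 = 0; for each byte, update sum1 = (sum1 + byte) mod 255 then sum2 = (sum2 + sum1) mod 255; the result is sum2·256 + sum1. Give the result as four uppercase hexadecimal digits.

Running sums (mod 255):
  after byte 0 (0xF8): sum1=248, sum2=248
  after byte 1 (0xC2): sum1=187, sum2=180
  after byte 2 (0x3D): sum1=248, sum2=173
  after byte 3 (0x7F): sum1=120, sum2=38
  after byte 4 (0x30): sum1=168, sum2=206
Checksum = sum2·256 + sum1 = 206·256 + 168 = 52904 = 0xCEA8.

CEA8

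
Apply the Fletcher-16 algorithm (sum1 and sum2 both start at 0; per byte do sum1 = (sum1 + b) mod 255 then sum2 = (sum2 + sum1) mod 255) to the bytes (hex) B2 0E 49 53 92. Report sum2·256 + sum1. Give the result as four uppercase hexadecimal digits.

CAEF

Running sums (mod 255):
  after byte 0 (B2): sum1=178, sum2=178
  after byte 1 (0E): sum1=192, sum2=115
  after byte 2 (49): sum1=10, sum2=125
  after byte 3 (53): sum1=93, sum2=218
  after byte 4 (92): sum1=239, sum2=202
Checksum = sum2·256 + sum1 = 202·256 + 239 = 51951 = 0xCAEF.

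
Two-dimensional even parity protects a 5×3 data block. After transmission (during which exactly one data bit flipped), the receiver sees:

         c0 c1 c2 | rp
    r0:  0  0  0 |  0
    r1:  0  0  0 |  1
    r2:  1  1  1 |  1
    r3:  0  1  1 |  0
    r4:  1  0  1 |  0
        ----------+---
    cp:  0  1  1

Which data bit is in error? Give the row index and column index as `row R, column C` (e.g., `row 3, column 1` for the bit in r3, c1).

row 1, column 1

Recompute each row's even parity and compare to rp:
  r0: data parity 0, sent rp 0 → ok
  r1: data parity 0, sent rp 1 → mismatch
  r2: data parity 1, sent rp 1 → ok
  r3: data parity 0, sent rp 0 → ok
  r4: data parity 0, sent rp 0 → ok
Recompute each column's even parity and compare to cp:
  c0: data parity 0, sent cp 0 → ok
  c1: data parity 0, sent cp 1 → mismatch
  c2: data parity 1, sent cp 1 → ok
Exactly one row (r1) and one column (c1) fail → the flipped bit is at their intersection.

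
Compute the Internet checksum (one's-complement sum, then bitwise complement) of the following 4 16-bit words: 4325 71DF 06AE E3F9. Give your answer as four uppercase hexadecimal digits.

One's-complement addition (fold any carry out of bit 15 back into bit 0):
  0x4325 + 0x71DF = 0x0B504
  0xB504 + 0x06AE = 0x0BBB2
  0xBBB2 + 0xE3F9 = 0x19FAB → wrap carry → 0x9FAC
One's-complement sum = 0x9FAC.
Checksum = ~0x9FAC & 0xFFFF = 0x6053.

6053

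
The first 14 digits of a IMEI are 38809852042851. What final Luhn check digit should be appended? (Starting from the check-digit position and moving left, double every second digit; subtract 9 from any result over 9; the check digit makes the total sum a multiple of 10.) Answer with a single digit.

3

Partial digits right→left: 1 5 8 2 4 0 2 5 8 9 0 8 8 3
Double every second digit counting from the check-digit position (so the 1st, 3rd, 5th, ... of the partial from the right).
  doubled (with −9 where >9): 2 7 8 4 7 0 7 → sum 35
  kept as-is: 5 2 0 5 9 8 3 → sum 32
Total = 35 + 32 = 67.
Check digit = (10 − (67 mod 10)) mod 10 = 3.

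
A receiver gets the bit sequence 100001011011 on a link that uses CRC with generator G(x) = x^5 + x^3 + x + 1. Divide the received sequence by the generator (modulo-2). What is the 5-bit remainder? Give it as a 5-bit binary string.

00000

Modulo-2 division of 100001011011 by 101011:
  pos 0: 100001 XOR 101011 = 001010
  pos 2: 101001 XOR 101011 = 000010
  pos 6: 101011 XOR 101011 = 000000
Remainder = 00000 (zero — the frame passes the CRC check).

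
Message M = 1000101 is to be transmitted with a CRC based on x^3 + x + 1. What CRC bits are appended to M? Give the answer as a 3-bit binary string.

Append 3 zeros: 1000101000. Divide by 1011 (XOR where the leading bit is 1):
  pos 0: 1000 XOR 1011 = 0011
  pos 2: 1110 XOR 1011 = 0101
  pos 3: 1011 XOR 1011 = 0000
Remainder (last 3 bits) = 000. This is the CRC / FCS.

000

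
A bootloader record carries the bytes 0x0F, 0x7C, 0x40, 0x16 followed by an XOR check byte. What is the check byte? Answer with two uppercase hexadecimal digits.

25

XOR the bytes together:
  start with 0x0F
  0x0F ⊕ 0x7C = 0x73
  0x73 ⊕ 0x40 = 0x33
  0x33 ⊕ 0x16 = 0x25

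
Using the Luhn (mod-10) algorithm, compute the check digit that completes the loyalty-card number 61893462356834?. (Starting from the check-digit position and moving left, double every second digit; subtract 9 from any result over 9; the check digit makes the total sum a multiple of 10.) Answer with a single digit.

Partial digits right→left: 4 3 8 6 5 3 2 6 4 3 9 8 1 6
Double every second digit counting from the check-digit position (so the 1st, 3rd, 5th, ... of the partial from the right).
  doubled (with −9 where >9): 8 7 1 4 8 9 2 → sum 39
  kept as-is: 3 6 3 6 3 8 6 → sum 35
Total = 39 + 35 = 74.
Check digit = (10 − (74 mod 10)) mod 10 = 6.

6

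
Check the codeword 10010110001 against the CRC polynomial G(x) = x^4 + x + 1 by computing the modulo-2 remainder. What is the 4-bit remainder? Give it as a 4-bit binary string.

1000

Modulo-2 division of 10010110001 by 10011:
  pos 0: 10010 XOR 10011 = 00001
  pos 4: 11100 XOR 10011 = 01111
  pos 5: 11110 XOR 10011 = 01101
  pos 6: 11011 XOR 10011 = 01000
Remainder = 1000 (nonzero — an error is detected).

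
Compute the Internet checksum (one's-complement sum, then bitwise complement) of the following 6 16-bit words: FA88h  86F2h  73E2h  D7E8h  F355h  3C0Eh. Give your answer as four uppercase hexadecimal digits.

0355

One's-complement addition (fold any carry out of bit 15 back into bit 0):
  0xFA88 + 0x86F2 = 0x1817A → wrap carry → 0x817B
  0x817B + 0x73E2 = 0x0F55D
  0xF55D + 0xD7E8 = 0x1CD45 → wrap carry → 0xCD46
  0xCD46 + 0xF355 = 0x1C09B → wrap carry → 0xC09C
  0xC09C + 0x3C0E = 0x0FCAA
One's-complement sum = 0xFCAA.
Checksum = ~0xFCAA & 0xFFFF = 0x0355.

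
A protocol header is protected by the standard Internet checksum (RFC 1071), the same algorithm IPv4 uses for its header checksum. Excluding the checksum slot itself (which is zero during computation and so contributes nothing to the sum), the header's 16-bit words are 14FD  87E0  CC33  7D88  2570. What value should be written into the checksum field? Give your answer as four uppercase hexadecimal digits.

F3F5

One's-complement addition (fold any carry out of bit 15 back into bit 0):
  0x14FD + 0x87E0 = 0x09CDD
  0x9CDD + 0xCC33 = 0x16910 → wrap carry → 0x6911
  0x6911 + 0x7D88 = 0x0E699
  0xE699 + 0x2570 = 0x10C09 → wrap carry → 0x0C0A
One's-complement sum = 0x0C0A.
Checksum = ~0x0C0A & 0xFFFF = 0xF3F5.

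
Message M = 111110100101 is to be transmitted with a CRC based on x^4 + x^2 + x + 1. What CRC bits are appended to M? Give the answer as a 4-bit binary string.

Append 4 zeros: 1111101001010000. Divide by 10111 (XOR where the leading bit is 1):
  pos 0: 11111 XOR 10111 = 01000
  pos 1: 10000 XOR 10111 = 00111
  pos 3: 11110 XOR 10111 = 01001
  pos 4: 10010 XOR 10111 = 00101
  pos 6: 10110 XOR 10111 = 00001
  pos 10: 11000 XOR 10111 = 01111
  pos 11: 11110 XOR 10111 = 01001
Remainder (last 4 bits) = 1001. This is the CRC / FCS.

1001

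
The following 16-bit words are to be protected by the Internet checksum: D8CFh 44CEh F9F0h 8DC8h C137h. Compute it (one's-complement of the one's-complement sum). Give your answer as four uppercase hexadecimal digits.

9970

One's-complement addition (fold any carry out of bit 15 back into bit 0):
  0xD8CF + 0x44CE = 0x11D9D → wrap carry → 0x1D9E
  0x1D9E + 0xF9F0 = 0x1178E → wrap carry → 0x178F
  0x178F + 0x8DC8 = 0x0A557
  0xA557 + 0xC137 = 0x1668E → wrap carry → 0x668F
One's-complement sum = 0x668F.
Checksum = ~0x668F & 0xFFFF = 0x9970.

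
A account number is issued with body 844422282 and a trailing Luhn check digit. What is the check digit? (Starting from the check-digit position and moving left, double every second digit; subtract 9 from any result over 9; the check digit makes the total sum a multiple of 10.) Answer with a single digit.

5

Partial digits right→left: 2 8 2 2 2 4 4 4 8
Double every second digit counting from the check-digit position (so the 1st, 3rd, 5th, ... of the partial from the right).
  doubled (with −9 where >9): 4 4 4 8 7 → sum 27
  kept as-is: 8 2 4 4 → sum 18
Total = 27 + 18 = 45.
Check digit = (10 − (45 mod 10)) mod 10 = 5.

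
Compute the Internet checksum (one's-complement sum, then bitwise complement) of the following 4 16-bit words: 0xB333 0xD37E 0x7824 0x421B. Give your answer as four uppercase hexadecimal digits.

BF0D

One's-complement addition (fold any carry out of bit 15 back into bit 0):
  0xB333 + 0xD37E = 0x186B1 → wrap carry → 0x86B2
  0x86B2 + 0x7824 = 0x0FED6
  0xFED6 + 0x421B = 0x140F1 → wrap carry → 0x40F2
One's-complement sum = 0x40F2.
Checksum = ~0x40F2 & 0xFFFF = 0xBF0D.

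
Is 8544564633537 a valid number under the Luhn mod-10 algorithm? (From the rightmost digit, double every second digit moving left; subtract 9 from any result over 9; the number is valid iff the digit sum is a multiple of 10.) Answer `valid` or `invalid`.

invalid

From the right, keep odd positions and double even positions (subtract 9 from any doubled value over 9):
  doubled (positions 2,4,...): 6 6 3 3 8 1 → sum 27
  kept (positions 1,3,...): 7 5 3 4 5 4 8 → sum 36
Total = 63.
63 mod 10 = 3, so the number is invalid.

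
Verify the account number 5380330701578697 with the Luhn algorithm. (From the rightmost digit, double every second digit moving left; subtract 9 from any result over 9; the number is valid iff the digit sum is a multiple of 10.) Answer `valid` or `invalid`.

invalid

From the right, keep odd positions and double even positions (subtract 9 from any doubled value over 9):
  doubled (positions 2,4,...): 9 7 1 0 0 6 7 1 → sum 31
  kept (positions 1,3,...): 7 6 7 1 7 3 0 3 → sum 34
Total = 65.
65 mod 10 = 5, so the number is invalid.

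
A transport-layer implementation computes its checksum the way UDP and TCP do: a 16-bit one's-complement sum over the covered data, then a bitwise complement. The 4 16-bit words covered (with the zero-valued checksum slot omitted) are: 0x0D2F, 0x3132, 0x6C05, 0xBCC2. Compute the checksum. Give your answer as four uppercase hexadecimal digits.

98D6

One's-complement addition (fold any carry out of bit 15 back into bit 0):
  0x0D2F + 0x3132 = 0x03E61
  0x3E61 + 0x6C05 = 0x0AA66
  0xAA66 + 0xBCC2 = 0x16728 → wrap carry → 0x6729
One's-complement sum = 0x6729.
Checksum = ~0x6729 & 0xFFFF = 0x98D6.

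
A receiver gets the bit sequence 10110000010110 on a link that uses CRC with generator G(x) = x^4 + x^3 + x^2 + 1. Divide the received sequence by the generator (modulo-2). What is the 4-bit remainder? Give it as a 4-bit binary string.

0000

Modulo-2 division of 10110000010110 by 11101:
  pos 0: 10110 XOR 11101 = 01011
  pos 1: 10110 XOR 11101 = 01011
  pos 2: 10110 XOR 11101 = 01011
  pos 3: 10110 XOR 11101 = 01011
  pos 4: 10110 XOR 11101 = 01011
  pos 5: 10111 XOR 11101 = 01010
  pos 6: 10100 XOR 11101 = 01001
  pos 7: 10011 XOR 11101 = 01110
  pos 8: 11101 XOR 11101 = 00000
Remainder = 0000 (zero — the frame passes the CRC check).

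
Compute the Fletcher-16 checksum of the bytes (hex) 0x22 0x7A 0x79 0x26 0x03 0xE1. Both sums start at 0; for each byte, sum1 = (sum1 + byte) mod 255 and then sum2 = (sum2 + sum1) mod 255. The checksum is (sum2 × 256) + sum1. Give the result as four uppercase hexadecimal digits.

7121

Running sums (mod 255):
  after byte 0 (0x22): sum1=34, sum2=34
  after byte 1 (0x7A): sum1=156, sum2=190
  after byte 2 (0x79): sum1=22, sum2=212
  after byte 3 (0x26): sum1=60, sum2=17
  after byte 4 (0x03): sum1=63, sum2=80
  after byte 5 (0xE1): sum1=33, sum2=113
Checksum = sum2·256 + sum1 = 113·256 + 33 = 28961 = 0x7121.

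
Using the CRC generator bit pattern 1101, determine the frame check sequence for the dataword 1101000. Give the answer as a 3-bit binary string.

Append 3 zeros: 1101000000. Divide by 1101 (XOR where the leading bit is 1):
  pos 0: 1101 XOR 1101 = 0000
Remainder (last 3 bits) = 000. This is the CRC / FCS.

000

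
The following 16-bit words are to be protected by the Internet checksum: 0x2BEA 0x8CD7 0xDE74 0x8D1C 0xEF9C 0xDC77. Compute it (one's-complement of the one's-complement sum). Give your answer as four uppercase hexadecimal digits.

One's-complement addition (fold any carry out of bit 15 back into bit 0):
  0x2BEA + 0x8CD7 = 0x0B8C1
  0xB8C1 + 0xDE74 = 0x19735 → wrap carry → 0x9736
  0x9736 + 0x8D1C = 0x12452 → wrap carry → 0x2453
  0x2453 + 0xEF9C = 0x113EF → wrap carry → 0x13F0
  0x13F0 + 0xDC77 = 0x0F067
One's-complement sum = 0xF067.
Checksum = ~0xF067 & 0xFFFF = 0x0F98.

0F98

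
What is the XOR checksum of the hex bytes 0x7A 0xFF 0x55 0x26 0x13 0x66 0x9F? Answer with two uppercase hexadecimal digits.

XOR the bytes together:
  start with 0x7A
  0x7A ⊕ 0xFF = 0x85
  0x85 ⊕ 0x55 = 0xD0
  0xD0 ⊕ 0x26 = 0xF6
  0xF6 ⊕ 0x13 = 0xE5
  0xE5 ⊕ 0x66 = 0x83
  0x83 ⊕ 0x9F = 0x1C

1C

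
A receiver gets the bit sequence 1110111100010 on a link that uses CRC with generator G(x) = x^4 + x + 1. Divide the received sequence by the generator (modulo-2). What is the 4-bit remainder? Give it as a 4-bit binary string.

0000

Modulo-2 division of 1110111100010 by 10011:
  pos 0: 11101 XOR 10011 = 01110
  pos 1: 11101 XOR 10011 = 01110
  pos 2: 11101 XOR 10011 = 01110
  pos 3: 11101 XOR 10011 = 01110
  pos 4: 11100 XOR 10011 = 01111
  pos 5: 11110 XOR 10011 = 01101
  pos 6: 11010 XOR 10011 = 01001
  pos 7: 10011 XOR 10011 = 00000
Remainder = 0000 (zero — the frame passes the CRC check).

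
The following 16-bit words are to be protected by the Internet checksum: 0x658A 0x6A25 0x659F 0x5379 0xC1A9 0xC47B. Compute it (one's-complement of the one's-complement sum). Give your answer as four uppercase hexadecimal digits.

One's-complement addition (fold any carry out of bit 15 back into bit 0):
  0x658A + 0x6A25 = 0x0CFAF
  0xCFAF + 0x659F = 0x1354E → wrap carry → 0x354F
  0x354F + 0x5379 = 0x088C8
  0x88C8 + 0xC1A9 = 0x14A71 → wrap carry → 0x4A72
  0x4A72 + 0xC47B = 0x10EED → wrap carry → 0x0EEE
One's-complement sum = 0x0EEE.
Checksum = ~0x0EEE & 0xFFFF = 0xF111.

F111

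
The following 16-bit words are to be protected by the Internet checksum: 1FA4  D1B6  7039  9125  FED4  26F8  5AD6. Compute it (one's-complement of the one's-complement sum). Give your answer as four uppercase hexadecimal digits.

One's-complement addition (fold any carry out of bit 15 back into bit 0):
  0x1FA4 + 0xD1B6 = 0x0F15A
  0xF15A + 0x7039 = 0x16193 → wrap carry → 0x6194
  0x6194 + 0x9125 = 0x0F2B9
  0xF2B9 + 0xFED4 = 0x1F18D → wrap carry → 0xF18E
  0xF18E + 0x26F8 = 0x11886 → wrap carry → 0x1887
  0x1887 + 0x5AD6 = 0x0735D
One's-complement sum = 0x735D.
Checksum = ~0x735D & 0xFFFF = 0x8CA2.

8CA2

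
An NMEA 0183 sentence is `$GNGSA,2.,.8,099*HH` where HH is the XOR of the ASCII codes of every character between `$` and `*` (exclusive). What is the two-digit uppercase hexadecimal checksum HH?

4A

XOR the ASCII codes of the payload characters:
  'G' = 0x47 → acc = 0x47
  'N' = 0x4E → acc = 0x09
  'G' = 0x47 → acc = 0x4E
  'S' = 0x53 → acc = 0x1D
  'A' = 0x41 → acc = 0x5C
  ',' = 0x2C → acc = 0x70
  '2' = 0x32 → acc = 0x42
  '.' = 0x2E → acc = 0x6C
  ',' = 0x2C → acc = 0x40
  '.' = 0x2E → acc = 0x6E
  '8' = 0x38 → acc = 0x56
  ',' = 0x2C → acc = 0x7A
  '0' = 0x30 → acc = 0x4A
  '9' = 0x39 → acc = 0x73
  '9' = 0x39 → acc = 0x4A
Checksum = 0x4A.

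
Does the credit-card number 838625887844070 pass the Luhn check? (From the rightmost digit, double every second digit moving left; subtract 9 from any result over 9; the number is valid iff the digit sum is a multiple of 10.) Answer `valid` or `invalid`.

From the right, keep odd positions and double even positions (subtract 9 from any doubled value over 9):
  doubled (positions 2,4,...): 5 8 7 7 1 3 6 → sum 37
  kept (positions 1,3,...): 0 0 4 7 8 2 8 8 → sum 37
Total = 74.
74 mod 10 = 4, so the number is invalid.

invalid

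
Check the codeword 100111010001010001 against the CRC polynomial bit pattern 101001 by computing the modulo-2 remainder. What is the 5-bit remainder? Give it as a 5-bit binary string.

00000

Modulo-2 division of 100111010001010001 by 101001:
  pos 0: 100111 XOR 101001 = 001110
  pos 2: 111001 XOR 101001 = 010000
  pos 3: 100000 XOR 101001 = 001001
  pos 5: 100100 XOR 101001 = 001101
  pos 7: 110110 XOR 101001 = 011111
  pos 8: 111111 XOR 101001 = 010110
  pos 9: 101100 XOR 101001 = 000101
  pos 12: 101001 XOR 101001 = 000000
Remainder = 00000 (zero — the frame passes the CRC check).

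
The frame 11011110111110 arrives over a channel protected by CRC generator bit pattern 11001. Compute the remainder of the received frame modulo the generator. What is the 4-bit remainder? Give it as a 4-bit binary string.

Modulo-2 division of 11011110111110 by 11001:
  pos 0: 11011 XOR 11001 = 00010
  pos 3: 10110 XOR 11001 = 01111
  pos 4: 11111 XOR 11001 = 00110
  pos 6: 11011 XOR 11001 = 00010
  pos 9: 10110 XOR 11001 = 01111
Remainder = 1111 (nonzero — an error is detected).

1111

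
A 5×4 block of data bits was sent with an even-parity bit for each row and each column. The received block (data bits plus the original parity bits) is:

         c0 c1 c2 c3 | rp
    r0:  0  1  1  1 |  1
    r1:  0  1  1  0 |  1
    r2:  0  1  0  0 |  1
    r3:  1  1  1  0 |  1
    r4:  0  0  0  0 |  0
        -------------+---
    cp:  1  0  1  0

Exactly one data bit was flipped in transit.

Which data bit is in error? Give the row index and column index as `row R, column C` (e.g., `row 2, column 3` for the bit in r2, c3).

Recompute each row's even parity and compare to rp:
  r0: data parity 1, sent rp 1 → ok
  r1: data parity 0, sent rp 1 → mismatch
  r2: data parity 1, sent rp 1 → ok
  r3: data parity 1, sent rp 1 → ok
  r4: data parity 0, sent rp 0 → ok
Recompute each column's even parity and compare to cp:
  c0: data parity 1, sent cp 1 → ok
  c1: data parity 0, sent cp 0 → ok
  c2: data parity 1, sent cp 1 → ok
  c3: data parity 1, sent cp 0 → mismatch
Exactly one row (r1) and one column (c3) fail → the flipped bit is at their intersection.

row 1, column 3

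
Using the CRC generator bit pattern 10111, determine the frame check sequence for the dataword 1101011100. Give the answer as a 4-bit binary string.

Append 4 zeros: 11010111000000. Divide by 10111 (XOR where the leading bit is 1):
  pos 0: 11010 XOR 10111 = 01101
  pos 1: 11011 XOR 10111 = 01100
  pos 2: 11001 XOR 10111 = 01110
  pos 3: 11101 XOR 10111 = 01010
  pos 4: 10100 XOR 10111 = 00011
  pos 7: 11000 XOR 10111 = 01111
  pos 8: 11110 XOR 10111 = 01001
  pos 9: 10010 XOR 10111 = 00101
Remainder (last 4 bits) = 0101. This is the CRC / FCS.

0101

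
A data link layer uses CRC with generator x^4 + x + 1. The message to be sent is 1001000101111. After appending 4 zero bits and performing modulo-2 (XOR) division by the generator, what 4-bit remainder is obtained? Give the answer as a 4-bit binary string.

0111

Append 4 zeros: 10010001011110000. Divide by 10011 (XOR where the leading bit is 1):
  pos 0: 10010 XOR 10011 = 00001
  pos 4: 10010 XOR 10011 = 00001
  pos 8: 11111 XOR 10011 = 01100
  pos 9: 11000 XOR 10011 = 01011
  pos 10: 10110 XOR 10011 = 00101
  pos 12: 10100 XOR 10011 = 00111
Remainder (last 4 bits) = 0111. This is the CRC / FCS.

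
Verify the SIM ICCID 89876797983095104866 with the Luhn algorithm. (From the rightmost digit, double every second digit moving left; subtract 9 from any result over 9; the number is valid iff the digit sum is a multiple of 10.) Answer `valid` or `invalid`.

valid

From the right, keep odd positions and double even positions (subtract 9 from any doubled value over 9):
  doubled (positions 2,4,...): 3 8 2 9 6 9 9 3 7 7 → sum 63
  kept (positions 1,3,...): 6 8 0 5 0 8 7 7 7 9 → sum 57
Total = 120.
120 mod 10 = 0, so the number is valid.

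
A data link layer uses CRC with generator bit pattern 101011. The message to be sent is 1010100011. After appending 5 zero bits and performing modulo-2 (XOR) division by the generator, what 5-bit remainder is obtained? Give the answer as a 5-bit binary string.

00001

Append 5 zeros: 101010001100000. Divide by 101011 (XOR where the leading bit is 1):
  pos 0: 101010 XOR 101011 = 000001
  pos 5: 100110 XOR 101011 = 001101
  pos 7: 110100 XOR 101011 = 011111
  pos 8: 111110 XOR 101011 = 010101
  pos 9: 101010 XOR 101011 = 000001
Remainder (last 5 bits) = 00001. This is the CRC / FCS.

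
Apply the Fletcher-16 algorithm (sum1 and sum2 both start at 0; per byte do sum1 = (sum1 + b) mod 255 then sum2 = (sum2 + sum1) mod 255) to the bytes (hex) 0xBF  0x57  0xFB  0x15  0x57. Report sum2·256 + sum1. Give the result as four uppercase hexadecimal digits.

917F

Running sums (mod 255):
  after byte 0 (0xBF): sum1=191, sum2=191
  after byte 1 (0x57): sum1=23, sum2=214
  after byte 2 (0xFB): sum1=19, sum2=233
  after byte 3 (0x15): sum1=40, sum2=18
  after byte 4 (0x57): sum1=127, sum2=145
Checksum = sum2·256 + sum1 = 145·256 + 127 = 37247 = 0x917F.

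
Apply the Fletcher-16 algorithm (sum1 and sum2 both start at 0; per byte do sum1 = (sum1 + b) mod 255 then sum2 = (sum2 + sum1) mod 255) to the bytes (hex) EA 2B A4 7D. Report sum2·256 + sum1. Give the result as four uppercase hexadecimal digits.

F338

Running sums (mod 255):
  after byte 0 (EA): sum1=234, sum2=234
  after byte 1 (2B): sum1=22, sum2=1
  after byte 2 (A4): sum1=186, sum2=187
  after byte 3 (7D): sum1=56, sum2=243
Checksum = sum2·256 + sum1 = 243·256 + 56 = 62264 = 0xF338.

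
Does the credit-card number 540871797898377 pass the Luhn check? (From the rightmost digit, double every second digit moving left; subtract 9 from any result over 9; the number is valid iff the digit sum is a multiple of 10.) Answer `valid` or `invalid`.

valid

From the right, keep odd positions and double even positions (subtract 9 from any doubled value over 9):
  doubled (positions 2,4,...): 5 7 7 9 2 7 8 → sum 45
  kept (positions 1,3,...): 7 3 9 7 7 7 0 5 → sum 45
Total = 90.
90 mod 10 = 0, so the number is valid.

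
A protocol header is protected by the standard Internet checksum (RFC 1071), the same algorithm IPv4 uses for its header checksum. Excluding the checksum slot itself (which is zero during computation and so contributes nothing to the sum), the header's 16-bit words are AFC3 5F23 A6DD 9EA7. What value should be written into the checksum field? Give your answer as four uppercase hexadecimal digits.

AB93

One's-complement addition (fold any carry out of bit 15 back into bit 0):
  0xAFC3 + 0x5F23 = 0x10EE6 → wrap carry → 0x0EE7
  0x0EE7 + 0xA6DD = 0x0B5C4
  0xB5C4 + 0x9EA7 = 0x1546B → wrap carry → 0x546C
One's-complement sum = 0x546C.
Checksum = ~0x546C & 0xFFFF = 0xAB93.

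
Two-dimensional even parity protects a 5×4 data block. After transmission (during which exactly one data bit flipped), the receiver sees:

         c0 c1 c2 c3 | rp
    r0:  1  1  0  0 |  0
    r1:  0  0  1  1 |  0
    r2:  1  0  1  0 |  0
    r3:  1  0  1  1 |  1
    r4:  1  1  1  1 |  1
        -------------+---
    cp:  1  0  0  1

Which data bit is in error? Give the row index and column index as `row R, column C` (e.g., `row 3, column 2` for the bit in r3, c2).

row 4, column 0

Recompute each row's even parity and compare to rp:
  r0: data parity 0, sent rp 0 → ok
  r1: data parity 0, sent rp 0 → ok
  r2: data parity 0, sent rp 0 → ok
  r3: data parity 1, sent rp 1 → ok
  r4: data parity 0, sent rp 1 → mismatch
Recompute each column's even parity and compare to cp:
  c0: data parity 0, sent cp 1 → mismatch
  c1: data parity 0, sent cp 0 → ok
  c2: data parity 0, sent cp 0 → ok
  c3: data parity 1, sent cp 1 → ok
Exactly one row (r4) and one column (c0) fail → the flipped bit is at their intersection.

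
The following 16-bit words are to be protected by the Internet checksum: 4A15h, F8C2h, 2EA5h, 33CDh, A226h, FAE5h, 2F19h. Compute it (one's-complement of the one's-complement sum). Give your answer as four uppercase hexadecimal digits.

8E8F

One's-complement addition (fold any carry out of bit 15 back into bit 0):
  0x4A15 + 0xF8C2 = 0x142D7 → wrap carry → 0x42D8
  0x42D8 + 0x2EA5 = 0x0717D
  0x717D + 0x33CD = 0x0A54A
  0xA54A + 0xA226 = 0x14770 → wrap carry → 0x4771
  0x4771 + 0xFAE5 = 0x14256 → wrap carry → 0x4257
  0x4257 + 0x2F19 = 0x07170
One's-complement sum = 0x7170.
Checksum = ~0x7170 & 0xFFFF = 0x8E8F.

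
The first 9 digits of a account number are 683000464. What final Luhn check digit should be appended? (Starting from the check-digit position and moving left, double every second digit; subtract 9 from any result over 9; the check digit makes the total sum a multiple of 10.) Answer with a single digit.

1

Partial digits right→left: 4 6 4 0 0 0 3 8 6
Double every second digit counting from the check-digit position (so the 1st, 3rd, 5th, ... of the partial from the right).
  doubled (with −9 where >9): 8 8 0 6 3 → sum 25
  kept as-is: 6 0 0 8 → sum 14
Total = 25 + 14 = 39.
Check digit = (10 − (39 mod 10)) mod 10 = 1.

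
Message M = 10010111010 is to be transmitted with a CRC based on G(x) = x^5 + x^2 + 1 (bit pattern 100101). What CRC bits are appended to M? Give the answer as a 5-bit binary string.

Append 5 zeros: 1001011101000000. Divide by 100101 (XOR where the leading bit is 1):
  pos 0: 100101 XOR 100101 = 000000
  pos 6: 110100 XOR 100101 = 010001
  pos 7: 100010 XOR 100101 = 000111
  pos 10: 111000 XOR 100101 = 011101
Remainder (last 5 bits) = 11101. This is the CRC / FCS.

11101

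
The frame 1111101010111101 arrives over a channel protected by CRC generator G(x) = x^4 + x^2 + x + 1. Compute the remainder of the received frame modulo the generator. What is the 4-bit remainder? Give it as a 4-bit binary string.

Modulo-2 division of 1111101010111101 by 10111:
  pos 0: 11111 XOR 10111 = 01000
  pos 1: 10000 XOR 10111 = 00111
  pos 3: 11110 XOR 10111 = 01001
  pos 4: 10011 XOR 10111 = 00100
  pos 6: 10001 XOR 10111 = 00110
  pos 8: 11011 XOR 10111 = 01100
  pos 9: 11001 XOR 10111 = 01110
  pos 10: 11100 XOR 10111 = 01011
  pos 11: 10111 XOR 10111 = 00000
Remainder = 0000 (zero — the frame passes the CRC check).

0000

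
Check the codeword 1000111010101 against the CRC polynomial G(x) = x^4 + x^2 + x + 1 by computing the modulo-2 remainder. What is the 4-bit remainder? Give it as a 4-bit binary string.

0100

Modulo-2 division of 1000111010101 by 10111:
  pos 0: 10001 XOR 10111 = 00110
  pos 2: 11011 XOR 10111 = 01100
  pos 3: 11000 XOR 10111 = 01111
  pos 4: 11111 XOR 10111 = 01000
  pos 5: 10000 XOR 10111 = 00111
  pos 7: 11110 XOR 10111 = 01001
  pos 8: 10011 XOR 10111 = 00100
Remainder = 0100 (nonzero — an error is detected).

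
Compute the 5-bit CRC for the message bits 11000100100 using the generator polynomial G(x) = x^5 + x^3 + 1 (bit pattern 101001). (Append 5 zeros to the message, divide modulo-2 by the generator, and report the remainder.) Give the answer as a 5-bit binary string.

11011

Append 5 zeros: 1100010010000000. Divide by 101001 (XOR where the leading bit is 1):
  pos 0: 110001 XOR 101001 = 011000
  pos 1: 110000 XOR 101001 = 011001
  pos 2: 110010 XOR 101001 = 011011
  pos 3: 110111 XOR 101001 = 011110
  pos 4: 111100 XOR 101001 = 010101
  pos 5: 101010 XOR 101001 = 000011
  pos 9: 110000 XOR 101001 = 011001
  pos 10: 110010 XOR 101001 = 011011
Remainder (last 5 bits) = 11011. This is the CRC / FCS.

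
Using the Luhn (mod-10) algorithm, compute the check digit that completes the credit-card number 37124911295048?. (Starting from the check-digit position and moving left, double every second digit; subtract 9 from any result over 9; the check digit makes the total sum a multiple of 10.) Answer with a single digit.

Partial digits right→left: 8 4 0 5 9 2 1 1 9 4 2 1 7 3
Double every second digit counting from the check-digit position (so the 1st, 3rd, 5th, ... of the partial from the right).
  doubled (with −9 where >9): 7 0 9 2 9 4 5 → sum 36
  kept as-is: 4 5 2 1 4 1 3 → sum 20
Total = 36 + 20 = 56.
Check digit = (10 − (56 mod 10)) mod 10 = 4.

4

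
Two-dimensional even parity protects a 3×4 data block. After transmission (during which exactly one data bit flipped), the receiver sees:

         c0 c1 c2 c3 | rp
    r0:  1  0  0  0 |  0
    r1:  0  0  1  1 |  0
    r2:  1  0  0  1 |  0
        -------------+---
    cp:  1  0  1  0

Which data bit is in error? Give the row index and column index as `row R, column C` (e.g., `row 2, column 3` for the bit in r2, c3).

row 0, column 0

Recompute each row's even parity and compare to rp:
  r0: data parity 1, sent rp 0 → mismatch
  r1: data parity 0, sent rp 0 → ok
  r2: data parity 0, sent rp 0 → ok
Recompute each column's even parity and compare to cp:
  c0: data parity 0, sent cp 1 → mismatch
  c1: data parity 0, sent cp 0 → ok
  c2: data parity 1, sent cp 1 → ok
  c3: data parity 0, sent cp 0 → ok
Exactly one row (r0) and one column (c0) fail → the flipped bit is at their intersection.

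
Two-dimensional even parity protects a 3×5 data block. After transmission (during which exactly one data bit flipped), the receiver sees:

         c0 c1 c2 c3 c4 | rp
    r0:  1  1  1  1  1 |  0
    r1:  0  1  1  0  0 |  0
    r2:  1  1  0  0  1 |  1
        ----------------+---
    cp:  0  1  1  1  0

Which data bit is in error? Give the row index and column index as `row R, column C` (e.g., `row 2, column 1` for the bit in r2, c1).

Recompute each row's even parity and compare to rp:
  r0: data parity 1, sent rp 0 → mismatch
  r1: data parity 0, sent rp 0 → ok
  r2: data parity 1, sent rp 1 → ok
Recompute each column's even parity and compare to cp:
  c0: data parity 0, sent cp 0 → ok
  c1: data parity 1, sent cp 1 → ok
  c2: data parity 0, sent cp 1 → mismatch
  c3: data parity 1, sent cp 1 → ok
  c4: data parity 0, sent cp 0 → ok
Exactly one row (r0) and one column (c2) fail → the flipped bit is at their intersection.

row 0, column 2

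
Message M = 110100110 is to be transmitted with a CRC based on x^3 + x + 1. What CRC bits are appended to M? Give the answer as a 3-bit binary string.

110

Append 3 zeros: 110100110000. Divide by 1011 (XOR where the leading bit is 1):
  pos 0: 1101 XOR 1011 = 0110
  pos 1: 1100 XOR 1011 = 0111
  pos 2: 1110 XOR 1011 = 0101
  pos 3: 1011 XOR 1011 = 0000
  pos 7: 1000 XOR 1011 = 0011
Remainder (last 3 bits) = 110. This is the CRC / FCS.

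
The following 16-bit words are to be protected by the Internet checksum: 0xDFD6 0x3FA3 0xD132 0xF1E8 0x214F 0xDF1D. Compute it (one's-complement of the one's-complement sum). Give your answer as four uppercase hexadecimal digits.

1CFD

One's-complement addition (fold any carry out of bit 15 back into bit 0):
  0xDFD6 + 0x3FA3 = 0x11F79 → wrap carry → 0x1F7A
  0x1F7A + 0xD132 = 0x0F0AC
  0xF0AC + 0xF1E8 = 0x1E294 → wrap carry → 0xE295
  0xE295 + 0x214F = 0x103E4 → wrap carry → 0x03E5
  0x03E5 + 0xDF1D = 0x0E302
One's-complement sum = 0xE302.
Checksum = ~0xE302 & 0xFFFF = 0x1CFD.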